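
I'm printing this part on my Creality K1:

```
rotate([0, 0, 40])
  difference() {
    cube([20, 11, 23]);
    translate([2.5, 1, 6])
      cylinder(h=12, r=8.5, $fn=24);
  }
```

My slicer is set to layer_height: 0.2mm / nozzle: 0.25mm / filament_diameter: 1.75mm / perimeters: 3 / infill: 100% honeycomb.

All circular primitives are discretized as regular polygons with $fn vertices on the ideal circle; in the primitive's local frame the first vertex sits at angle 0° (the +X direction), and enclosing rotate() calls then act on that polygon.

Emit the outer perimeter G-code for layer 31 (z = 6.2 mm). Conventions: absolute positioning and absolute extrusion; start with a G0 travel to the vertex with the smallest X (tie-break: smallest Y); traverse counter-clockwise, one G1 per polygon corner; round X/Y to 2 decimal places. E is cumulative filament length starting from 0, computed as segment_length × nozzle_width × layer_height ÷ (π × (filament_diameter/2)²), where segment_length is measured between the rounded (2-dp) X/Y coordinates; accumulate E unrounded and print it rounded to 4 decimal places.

At z = 6.2 mm: the cube is present — its section is the full 20×11 rectangle; the r=8.5 cylinder at (2.5, 1) gives a regular 24-gon of circumradius 8.5 (constant along its height); Taking the first minus the rest: starting from the 20×11 cube, the r=8.5 cylinder at (2.5, 1) partially overlaps it — only the 87.86 mm² overlap (of its 224.40 mm²) is removed, clipping the outline — 1 connected region; (rotated 40° about Z; rotation is an isometry so areas/perimeters/island counts are preserved). The outline is a single polygon with 13 vertices. Extrusion per mm of travel: 0.25 × 0.2 / (π × 0.875²) = 0.020788. Accumulating E over each segment gives final E = 1.2244.

G0 X-7.07 Y8.43 Z6.20
G1 X-5.84 Y6.96 E0.0398
G1 X-5.69 Y7.25 E0.0466
G1 X-4.19 Y8.88 E0.0927
G1 X-2.32 Y10.08 E0.1389
G1 X-0.20 Y10.74 E0.1850
G1 X2.01 Y10.84 E0.2310
G1 X4.18 Y10.36 E0.2772
G1 X6.15 Y9.34 E0.3233
G1 X7.78 Y7.84 E0.3694
G1 X8.33 Y6.99 E0.3904
G1 X15.32 Y12.86 E0.5802
G1 X8.25 Y21.28 E0.8087
G1 X-7.07 Y8.43 E1.2244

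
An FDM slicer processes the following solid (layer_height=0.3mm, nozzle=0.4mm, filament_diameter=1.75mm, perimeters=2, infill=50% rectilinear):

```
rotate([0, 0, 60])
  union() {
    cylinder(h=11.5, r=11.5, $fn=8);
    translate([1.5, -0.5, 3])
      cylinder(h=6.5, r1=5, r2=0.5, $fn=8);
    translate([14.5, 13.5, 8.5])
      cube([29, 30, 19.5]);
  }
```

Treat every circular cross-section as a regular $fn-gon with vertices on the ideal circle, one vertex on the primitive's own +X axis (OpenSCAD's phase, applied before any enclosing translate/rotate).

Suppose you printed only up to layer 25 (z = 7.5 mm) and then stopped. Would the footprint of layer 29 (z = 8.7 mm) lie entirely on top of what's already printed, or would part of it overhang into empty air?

part overhangs

Compare the two slices. At z = 7.5: the r=11.5 cylinder contributes a regular 8-gon of circumradius 11.5 (area = (8/2)·11.500²·sin(360°/8) = 374.06 mm²); the cone at (1.5, -0.5) (r1=5→r2=0.5) has section circumradius 1.885 here — a regular 8-gon (area = (8/2)·1.885²·sin(360°/8) = 10.05 mm²); the cube at (14.5, 13.5) is not intersected at this z (z outside [8.5, 28]); Merging all regions: the cone at (1.5, -0.5) lies entirely inside the r=11.5 cylinder, so the union is just the r=11.5 cylinder — area = 374.06 mm²; (rotated 60° about Z; rotation is an isometry so areas/perimeters/island counts are preserved). At z = 8.7: the r=11.5 cylinder gives a regular 8-gon of circumradius 11.5 (constant along its height) (area = (8/2)·11.500²·sin(360°/8) = 374.06 mm²); the cone at (1.5, -0.5): at t=0.877 of its height the radius interpolates to r₁+(r₂−r₁)t = 1.054, giving a regular 8-gon of that circumradius (area = (8/2)·1.054²·sin(360°/8) = 3.14 mm²); the cube at (14.5, 13.5) (footprint 29×30) is included at this height (area 870.00 mm²); Merging all regions: the regions partially overlap — summed areas 1247.20 mm² minus the doubly-counted overlap 3.14 mm² gives 1244.06 mm² — area = 1244.06 mm²; (rotated 60° about Z; rotation is an isometry so areas/perimeters/island counts are preserved). Checking containment: at z = 8.7 the cross-section extends beyond the z = 7.5 cross-section by about 870.00 mm².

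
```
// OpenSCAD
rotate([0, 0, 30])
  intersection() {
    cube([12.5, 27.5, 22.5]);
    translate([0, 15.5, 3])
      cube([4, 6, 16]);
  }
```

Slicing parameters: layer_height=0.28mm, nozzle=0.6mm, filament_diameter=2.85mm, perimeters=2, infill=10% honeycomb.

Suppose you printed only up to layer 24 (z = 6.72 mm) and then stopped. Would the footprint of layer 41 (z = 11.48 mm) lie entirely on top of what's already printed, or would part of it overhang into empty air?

entirely on top

Compare the two slices. At z = 6.72: the 12.5×27.5 cube contributes its full rectangle (area 343.75 mm²); the 4×6 cube at (0, 15.5) contributes its full rectangle (area 24.00 mm²); Keeping only the common overlap: the 4×6 cube at (0, 15.5) lies inside the 12.5×27.5 cube, so the common part is the 4×6 cube at (0, 15.5) itself — area = 24.00 mm²; (rotated 30° about Z; rotation is an isometry so areas/perimeters/island counts are preserved). At z = 11.48: the cube (footprint 12.5×27.5) is included at this height (area 343.75 mm²); the cube at (0, 15.5) (footprint 4×6) is included at this height (area 24.00 mm²); After intersecting: the 4×6 cube at (0, 15.5) lies inside the 12.5×27.5 cube, so the common part is the 4×6 cube at (0, 15.5) itself — area = 24.00 mm²; (rotated 30° about Z; rotation is an isometry so areas/perimeters/island counts are preserved). Checking containment: the cross-section at z = 11.48 is a subset of the cross-section at z = 6.72.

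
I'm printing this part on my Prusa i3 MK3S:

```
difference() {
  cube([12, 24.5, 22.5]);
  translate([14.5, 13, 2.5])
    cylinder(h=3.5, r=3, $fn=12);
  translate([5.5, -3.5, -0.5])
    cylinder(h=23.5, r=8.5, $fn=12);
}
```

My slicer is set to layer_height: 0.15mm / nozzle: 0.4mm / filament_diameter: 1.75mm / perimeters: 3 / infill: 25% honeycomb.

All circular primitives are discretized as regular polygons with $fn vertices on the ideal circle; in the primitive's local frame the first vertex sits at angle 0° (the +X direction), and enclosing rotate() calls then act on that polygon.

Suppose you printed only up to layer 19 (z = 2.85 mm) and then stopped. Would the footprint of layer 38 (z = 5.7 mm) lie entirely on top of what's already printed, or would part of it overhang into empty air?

Compare the two slices. At z = 2.85: the 12×24.5 cube contributes its full rectangle (area 294.00 mm²); the r=3 cylinder at (14.5, 13) contributes a regular 12-gon of circumradius 3 (area = (12/2)·3.000²·sin(360°/12) = 27.00 mm²); the r=8.5 cylinder at (5.5, -3.5) gives a regular 12-gon of circumradius 8.5 (constant along its height) (area = (12/2)·8.500²·sin(360°/12) = 216.75 mm²); Taking the first minus the rest: starting from the 12×24.5 cube (294.00 mm²), the r=3 cylinder at (14.5, 13) partially overlaps it — only the 0.91 mm² overlap (of its 27.00 mm²) is removed, clipping the outline; the r=8.5 cylinder at (5.5, -3.5) partially overlaps it — only the 47.86 mm² overlap (of its 216.75 mm²) is removed, clipping the outline — area = 245.23 mm². At z = 5.7: the cube (footprint 12×24.5) is included at this height (area 294.00 mm²); the r=3 cylinder at (14.5, 13) gives a regular 12-gon of circumradius 3 (constant along its height) (area = (12/2)·3.000²·sin(360°/12) = 27.00 mm²); the r=8.5 cylinder at (5.5, -3.5) gives a regular 12-gon of circumradius 8.5 (constant along its height) (area = (12/2)·8.500²·sin(360°/12) = 216.75 mm²); After the difference (first − rest): starting from the 12×24.5 cube (294.00 mm²), the r=3 cylinder at (14.5, 13) partially overlaps it — only the 0.91 mm² overlap (of its 27.00 mm²) is removed, clipping the outline; the r=8.5 cylinder at (5.5, -3.5) partially overlaps it — only the 47.86 mm² overlap (of its 216.75 mm²) is removed, clipping the outline — area = 245.23 mm². Checking containment: the cross-section at z = 5.7 is a subset of the cross-section at z = 2.85.

entirely on top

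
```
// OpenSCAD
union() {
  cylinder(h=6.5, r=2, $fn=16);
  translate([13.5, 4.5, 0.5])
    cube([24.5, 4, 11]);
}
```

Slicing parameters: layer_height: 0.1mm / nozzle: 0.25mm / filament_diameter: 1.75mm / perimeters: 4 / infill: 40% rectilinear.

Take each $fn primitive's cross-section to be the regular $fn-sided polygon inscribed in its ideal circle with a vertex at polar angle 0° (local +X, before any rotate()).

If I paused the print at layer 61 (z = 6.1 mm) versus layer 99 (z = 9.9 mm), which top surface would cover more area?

layer 61 (z = 6.1 mm)

Layer 61 (z = 6.1): the cylinder: section is a regular 16-gon, circumradius r=2 (area = (16/2)·2.000²·sin(360°/16) = 12.25 mm²); the cube at (13.5, 4.5) is present — its section is the full 24.5×4 rectangle (area 98.00 mm²); Combining (union): the 2 present regions are separate (no shared area or edge), so areas and boundary lengths simply add and each stays a separate island — area = 110.25 mm². So its area = 110.25 mm². Layer 99 (z = 9.9): the cylinder does not reach this height (z outside [0, 6.5]); the cube at (13.5, 4.5) (footprint 24.5×4) is included at this height (area 98.00 mm²); Merging all regions: only the 24.5×4 cube at (13.5, 4.5) is present, so the union is just that shape — area = 98.00 mm². So its area = 98.00 mm². Layer 61 is larger (110.25 vs 98.00 mm²).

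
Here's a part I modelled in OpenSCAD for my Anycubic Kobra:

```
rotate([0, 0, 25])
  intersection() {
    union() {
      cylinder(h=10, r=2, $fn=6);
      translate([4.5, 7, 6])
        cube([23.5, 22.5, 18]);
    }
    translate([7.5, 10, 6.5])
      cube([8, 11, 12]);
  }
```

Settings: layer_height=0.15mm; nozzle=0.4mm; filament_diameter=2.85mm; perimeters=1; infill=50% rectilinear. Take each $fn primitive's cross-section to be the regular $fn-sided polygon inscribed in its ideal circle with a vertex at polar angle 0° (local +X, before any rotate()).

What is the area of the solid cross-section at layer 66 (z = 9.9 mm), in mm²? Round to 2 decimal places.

88.00 mm²

At z = 9.9 mm: the r=2 cylinder contributes a regular 6-gon of circumradius 2 (area = (6/2)·2.000²·sin(360°/6) = 10.39 mm²); the 23.5×22.5 cube at (4.5, 7) contributes its full rectangle (area 528.75 mm²); Taking the union: the 2 present regions are separate (no shared area or edge), so areas and boundary lengths simply add and each stays a separate island — area = 539.14 mm²; the cube at (7.5, 10) is present — its section is the full 8×11 rectangle (area 88.00 mm²); Keeping only the common overlap: the 8×11 cube at (7.5, 10) lies inside the result so far, so the common part is the 8×11 cube at (7.5, 10) itself — area = 88.00 mm²; (whole slice rotated 25° about Z — lengths, areas and connectivity unchanged). Overall, the cross-section is a single solid region. Net area = 88.00 mm².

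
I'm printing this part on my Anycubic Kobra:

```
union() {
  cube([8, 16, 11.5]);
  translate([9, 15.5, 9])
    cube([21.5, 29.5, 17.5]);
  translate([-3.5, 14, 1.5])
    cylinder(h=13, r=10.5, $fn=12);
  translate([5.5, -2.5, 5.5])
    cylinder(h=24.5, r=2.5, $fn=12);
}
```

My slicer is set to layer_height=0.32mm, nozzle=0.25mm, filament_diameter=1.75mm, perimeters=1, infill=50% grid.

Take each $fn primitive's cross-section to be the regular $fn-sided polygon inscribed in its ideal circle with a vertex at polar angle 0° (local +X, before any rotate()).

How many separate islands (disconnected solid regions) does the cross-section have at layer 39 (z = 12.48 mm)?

3

At z = 12.48 mm: the cube is not intersected at this z (z outside [0, 11.5]); the cube at (9, 15.5) is present — its section is the full 21.5×29.5 rectangle; the r=10.5 cylinder at (-3.5, 14) contributes a regular 12-gon of circumradius 10.5; the cylinder at (5.5, -2.5): section is a regular 12-gon, circumradius r=2.5; Taking the union: the 3 present regions are separate (no shared area or edge), so areas and boundary lengths simply add and each stays a separate island — 3 connected regions. Overall, the cross-section has 3 separate islands. Island count = 3.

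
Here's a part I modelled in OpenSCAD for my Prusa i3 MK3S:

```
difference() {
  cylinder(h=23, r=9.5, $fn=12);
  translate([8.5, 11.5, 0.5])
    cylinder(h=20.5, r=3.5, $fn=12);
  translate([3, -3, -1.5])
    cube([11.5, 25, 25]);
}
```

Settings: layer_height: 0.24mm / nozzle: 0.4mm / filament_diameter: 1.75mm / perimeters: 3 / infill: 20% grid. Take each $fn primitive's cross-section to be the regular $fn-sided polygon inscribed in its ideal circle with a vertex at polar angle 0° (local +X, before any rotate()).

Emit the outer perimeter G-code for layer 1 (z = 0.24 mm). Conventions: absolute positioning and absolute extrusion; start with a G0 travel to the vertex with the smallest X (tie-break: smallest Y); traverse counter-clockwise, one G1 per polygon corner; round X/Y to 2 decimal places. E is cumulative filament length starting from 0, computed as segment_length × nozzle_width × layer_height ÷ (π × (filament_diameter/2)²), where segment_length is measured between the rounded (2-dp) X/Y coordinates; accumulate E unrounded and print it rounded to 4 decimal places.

At z = 0.24 mm: the r=9.5 cylinder gives a regular 12-gon of circumradius 9.5 (constant along its height); the cylinder at (8.5, 11.5) is absent (z outside [0.5, 21]); the 11.5×25 cube at (3, -3) contributes its full rectangle; After the difference (first − rest): starting from the r=9.5 cylinder, the 11.5×25 cube at (3, -3) partially overlaps it — only the 58.69 mm² overlap (of its 287.50 mm²) is removed, clipping the outline — 1 connected region. The outline is a single polygon with 12 vertices. Extrusion per mm of travel: 0.4 × 0.24 / (π × 0.875²) = 0.039912. Accumulating E over each segment gives final E = 2.4612.

G0 X-9.50 Y0.00 Z0.24
G1 X-8.23 Y-4.75 E0.1962
G1 X-4.75 Y-8.23 E0.3927
G1 X0.00 Y-9.50 E0.5889
G1 X4.75 Y-8.23 E0.7852
G1 X8.23 Y-4.75 E0.9816
G1 X8.70 Y-3.00 E1.0539
G1 X3.00 Y-3.00 E1.2814
G1 X3.00 Y8.70 E1.7484
G1 X0.00 Y9.50 E1.8723
G1 X-4.75 Y8.23 E2.0685
G1 X-8.23 Y4.75 E2.2650
G1 X-9.50 Y0.00 E2.4612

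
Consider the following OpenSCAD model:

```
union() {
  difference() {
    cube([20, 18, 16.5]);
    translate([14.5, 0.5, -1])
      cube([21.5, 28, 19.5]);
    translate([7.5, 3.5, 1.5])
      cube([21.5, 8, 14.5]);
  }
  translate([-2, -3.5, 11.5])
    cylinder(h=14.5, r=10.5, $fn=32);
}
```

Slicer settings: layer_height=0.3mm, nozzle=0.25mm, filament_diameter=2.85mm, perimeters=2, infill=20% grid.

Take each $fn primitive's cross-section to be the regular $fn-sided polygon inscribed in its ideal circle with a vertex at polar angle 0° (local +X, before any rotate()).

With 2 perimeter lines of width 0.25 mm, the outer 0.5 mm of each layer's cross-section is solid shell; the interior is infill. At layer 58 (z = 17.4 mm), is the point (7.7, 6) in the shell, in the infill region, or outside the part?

At z = 17.4 mm: the cube does not reach this height (z outside [0, 16.5]); the cube at (14.5, 0.5) (footprint 21.5×28) is included at this height; the cube at (7.5, 3.5) is not intersected at this z (z outside [1.5, 16]); Subtracting the remaining from the first: the first operand is absent here, so nothing remains; the r=10.5 cylinder at (-2, -3.5) contributes a regular 32-gon of circumradius 10.5; Combining (union): only the r=10.5 cylinder at (-2, -3.5) is present, so the union is just that shape — 1 connected region. Overall, the cross-section is a single solid region. The nearest boundary edge runs (6.73, 2.33)→(5.42, 3.92); distance from the point to it = 3.08 mm. The point is not inside any of the regions above, so it lies outside the cross-section (3.08 mm from the nearest boundary).

outside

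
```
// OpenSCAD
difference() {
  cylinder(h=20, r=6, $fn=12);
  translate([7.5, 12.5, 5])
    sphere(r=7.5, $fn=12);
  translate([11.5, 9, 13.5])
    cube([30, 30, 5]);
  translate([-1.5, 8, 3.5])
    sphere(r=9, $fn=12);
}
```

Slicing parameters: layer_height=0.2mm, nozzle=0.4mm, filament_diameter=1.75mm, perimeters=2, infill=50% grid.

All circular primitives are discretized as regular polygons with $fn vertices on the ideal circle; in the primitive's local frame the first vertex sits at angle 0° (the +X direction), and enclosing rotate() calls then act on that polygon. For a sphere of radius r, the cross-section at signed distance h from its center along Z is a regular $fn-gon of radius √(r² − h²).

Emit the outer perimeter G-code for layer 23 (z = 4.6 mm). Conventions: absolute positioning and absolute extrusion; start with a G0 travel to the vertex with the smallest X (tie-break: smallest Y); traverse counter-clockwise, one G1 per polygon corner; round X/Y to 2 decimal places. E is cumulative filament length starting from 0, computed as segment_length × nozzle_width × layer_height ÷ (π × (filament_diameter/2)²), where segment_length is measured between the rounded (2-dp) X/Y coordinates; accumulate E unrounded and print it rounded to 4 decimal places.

G0 X-6.00 Y0.00 Z4.60
G1 X-5.20 Y-3.00 E0.1033
G1 X-3.00 Y-5.20 E0.2067
G1 X0.00 Y-6.00 E0.3100
G1 X3.00 Y-5.20 E0.4133
G1 X5.20 Y-3.00 E0.5168
G1 X6.00 Y0.00 E0.6200
G1 X5.30 Y2.60 E0.7096
G1 X2.97 Y0.26 E0.8194
G1 X-1.50 Y-0.93 E0.9733
G1 X-5.93 Y0.25 E1.1257
G1 X-6.00 Y0.00 E1.1344

At z = 4.6 mm: the cylinder: section is a regular 12-gon, circumradius r=6; the r=7.5 sphere at (7.5, 12.5) contributes a regular 12-gon of circumradius √(7.5²−0.4²) = 7.489; the cube at (11.5, 9) is absent (z outside [13.5, 18.5]); the sphere at (-1.5, 8): section is a regular 12-gon, circumradius = √(r²−h²) = √(9²−1.1²) = 8.933; Taking the first minus the rest: starting from the r=6 cylinder, the r=7.5 sphere at (7.5, 12.5) misses the remaining region (no effect); the r=9 sphere at (-1.5, 8) partially overlaps it — only the 52.73 mm² overlap (of its 239.37 mm²) is removed, clipping the outline — 1 connected region. The outline is a single polygon with 11 vertices. Extrusion per mm of travel: 0.4 × 0.2 / (π × 0.875²) = 0.033260. Accumulating E over each segment gives final E = 1.1344.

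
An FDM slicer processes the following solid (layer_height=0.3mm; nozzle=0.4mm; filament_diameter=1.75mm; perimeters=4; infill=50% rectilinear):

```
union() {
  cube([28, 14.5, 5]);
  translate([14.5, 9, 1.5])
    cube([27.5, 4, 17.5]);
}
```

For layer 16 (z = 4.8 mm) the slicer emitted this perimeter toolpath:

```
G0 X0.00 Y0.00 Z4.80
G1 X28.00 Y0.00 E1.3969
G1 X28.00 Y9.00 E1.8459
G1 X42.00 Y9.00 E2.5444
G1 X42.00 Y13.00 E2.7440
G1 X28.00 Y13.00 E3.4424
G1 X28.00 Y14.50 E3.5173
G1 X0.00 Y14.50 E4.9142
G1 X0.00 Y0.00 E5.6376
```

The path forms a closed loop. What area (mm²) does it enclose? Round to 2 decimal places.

Apply the shoelace formula to the sequence of (X, Y) vertices; enclosed area = 462.00 mm².

462.00 mm²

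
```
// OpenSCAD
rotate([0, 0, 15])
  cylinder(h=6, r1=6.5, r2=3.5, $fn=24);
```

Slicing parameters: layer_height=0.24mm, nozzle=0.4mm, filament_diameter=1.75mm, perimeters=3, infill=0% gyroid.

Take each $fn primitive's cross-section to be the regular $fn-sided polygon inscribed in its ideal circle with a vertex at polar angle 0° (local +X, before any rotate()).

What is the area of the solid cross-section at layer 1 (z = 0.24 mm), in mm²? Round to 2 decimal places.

126.42 mm²

At z = 0.24 mm: the cone (r1=6.5→r2=3.5) has section circumradius 6.380 here — a regular 24-gon (area = (24/2)·6.380²·sin(360°/24) = 126.42 mm²); (rotated 15° about Z; rotation is an isometry so areas/perimeters/island counts are preserved). Overall, the cross-section is a single solid region. Net area = 126.42 mm².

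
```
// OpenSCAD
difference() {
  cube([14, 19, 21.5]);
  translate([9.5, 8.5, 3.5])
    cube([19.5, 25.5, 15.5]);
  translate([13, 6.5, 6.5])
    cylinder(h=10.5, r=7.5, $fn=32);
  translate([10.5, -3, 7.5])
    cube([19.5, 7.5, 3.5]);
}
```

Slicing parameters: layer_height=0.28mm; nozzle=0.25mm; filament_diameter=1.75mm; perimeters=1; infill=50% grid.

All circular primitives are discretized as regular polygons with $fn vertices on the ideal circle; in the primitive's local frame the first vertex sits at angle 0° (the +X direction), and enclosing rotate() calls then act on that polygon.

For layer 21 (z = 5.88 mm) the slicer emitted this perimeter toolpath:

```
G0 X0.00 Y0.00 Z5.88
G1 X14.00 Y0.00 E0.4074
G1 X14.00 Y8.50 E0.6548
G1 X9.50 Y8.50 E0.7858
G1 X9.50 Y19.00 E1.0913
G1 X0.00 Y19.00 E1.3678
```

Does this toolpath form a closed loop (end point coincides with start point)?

Start point (G0): (0.00, 0.00). End point (last G1): the path does not return to the start — open.

no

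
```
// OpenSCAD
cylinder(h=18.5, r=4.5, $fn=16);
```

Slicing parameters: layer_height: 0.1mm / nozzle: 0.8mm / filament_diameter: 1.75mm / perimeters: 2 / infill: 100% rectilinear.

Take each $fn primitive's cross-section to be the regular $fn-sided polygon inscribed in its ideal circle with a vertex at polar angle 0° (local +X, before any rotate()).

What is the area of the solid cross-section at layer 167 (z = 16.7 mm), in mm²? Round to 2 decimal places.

At z = 16.7 mm: the r=4.5 cylinder contributes a regular 16-gon of circumradius 4.5 (area = (16/2)·4.500²·sin(360°/16) = 61.99 mm²). Overall, the cross-section is a single solid region. Net area = 61.99 mm².

61.99 mm²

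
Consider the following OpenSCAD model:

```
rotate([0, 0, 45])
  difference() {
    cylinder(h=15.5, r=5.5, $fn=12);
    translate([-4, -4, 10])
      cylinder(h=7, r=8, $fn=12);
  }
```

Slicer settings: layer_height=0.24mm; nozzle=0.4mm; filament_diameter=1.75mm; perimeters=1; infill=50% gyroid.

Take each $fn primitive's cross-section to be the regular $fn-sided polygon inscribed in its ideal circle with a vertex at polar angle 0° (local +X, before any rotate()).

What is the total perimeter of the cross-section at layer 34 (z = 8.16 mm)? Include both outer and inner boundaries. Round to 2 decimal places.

34.16 mm

At z = 8.16 mm: the r=5.5 cylinder contributes a regular 12-gon of circumradius 5.5 (perimeter = 2·12·5.500·sin(180°/12) = 34.16 mm); the cylinder at (-4, -4) is not intersected at this z (z outside [10, 17]); After the difference (first − rest): none of the subtracted shapes is present at this height, so the r=5.5 cylinder is unchanged — boundary = 34.16 mm; (whole slice rotated 45° about Z — lengths, areas and connectivity unchanged). Overall, the cross-section is a single solid region. Total boundary length (outer) = 34.16 mm.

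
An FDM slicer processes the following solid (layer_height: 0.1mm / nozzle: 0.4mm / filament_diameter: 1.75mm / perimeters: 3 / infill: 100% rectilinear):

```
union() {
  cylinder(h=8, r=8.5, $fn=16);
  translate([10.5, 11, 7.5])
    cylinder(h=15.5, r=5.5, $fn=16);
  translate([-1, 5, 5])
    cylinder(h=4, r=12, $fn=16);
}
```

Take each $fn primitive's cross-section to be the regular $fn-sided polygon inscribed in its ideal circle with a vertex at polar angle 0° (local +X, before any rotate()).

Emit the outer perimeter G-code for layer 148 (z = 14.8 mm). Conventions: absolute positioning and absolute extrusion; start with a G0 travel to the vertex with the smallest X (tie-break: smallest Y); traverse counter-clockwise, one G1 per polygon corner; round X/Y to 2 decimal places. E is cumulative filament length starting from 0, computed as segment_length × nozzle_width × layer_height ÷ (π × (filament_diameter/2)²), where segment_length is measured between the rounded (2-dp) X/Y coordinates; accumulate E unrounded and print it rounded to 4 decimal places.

G0 X5.00 Y11.00 Z14.80
G1 X5.42 Y8.90 E0.0356
G1 X6.61 Y7.11 E0.0714
G1 X8.40 Y5.92 E0.1071
G1 X10.50 Y5.50 E0.1427
G1 X12.60 Y5.92 E0.1783
G1 X14.39 Y7.11 E0.2141
G1 X15.58 Y8.90 E0.2498
G1 X16.00 Y11.00 E0.2854
G1 X15.58 Y13.10 E0.3211
G1 X14.39 Y14.89 E0.3568
G1 X12.60 Y16.08 E0.3925
G1 X10.50 Y16.50 E0.4282
G1 X8.40 Y16.08 E0.4638
G1 X6.61 Y14.89 E0.4995
G1 X5.42 Y13.10 E0.5353
G1 X5.00 Y11.00 E0.5709

At z = 14.8 mm: the cylinder is absent (z outside [0, 8]); the r=5.5 cylinder at (10.5, 11) gives a regular 16-gon of circumradius 5.5 (constant along its height); the cylinder at (-1, 5) is not intersected at this z (z outside [5, 9]); Taking the union: only the r=5.5 cylinder at (10.5, 11) is present, so the union is just that shape — 1 connected region. The outline is a single polygon with 16 vertices. Extrusion per mm of travel: 0.4 × 0.1 / (π × 0.875²) = 0.016630. Accumulating E over each segment gives final E = 0.5709.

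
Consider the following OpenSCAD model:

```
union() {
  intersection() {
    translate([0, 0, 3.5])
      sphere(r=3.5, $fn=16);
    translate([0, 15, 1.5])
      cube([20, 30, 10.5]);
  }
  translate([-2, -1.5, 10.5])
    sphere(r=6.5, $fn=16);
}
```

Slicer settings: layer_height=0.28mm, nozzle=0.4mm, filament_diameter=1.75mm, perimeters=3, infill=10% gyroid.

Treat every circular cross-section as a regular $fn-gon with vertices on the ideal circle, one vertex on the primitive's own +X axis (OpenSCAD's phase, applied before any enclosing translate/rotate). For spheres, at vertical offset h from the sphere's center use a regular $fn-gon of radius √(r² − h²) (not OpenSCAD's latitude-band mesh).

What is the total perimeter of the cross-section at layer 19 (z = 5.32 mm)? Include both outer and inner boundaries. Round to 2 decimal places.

At z = 5.32 mm: the r=3.5 sphere slices to a regular 16-gon of circumradius 2.990 (√(r²−h²) with h=1.82 from center) (perimeter = 2·16·2.990·sin(180°/16) = 18.66 mm); the 20×30 cube at (0, 15) contributes its full rectangle (perimeter 100.00 mm); After intersecting: the 20×30 cube at (0, 15) does not overlap the r=3.5 sphere (empty) — nothing remains; the r=6.5 sphere at (-2, -1.5) contributes a regular 16-gon of circumradius √(6.5²−5.18²) = 3.927 (perimeter = 2·16·3.927·sin(180°/16) = 24.51 mm); Merging all regions: only the r=6.5 sphere at (-2, -1.5) is present, so the union is just that shape — boundary = 24.51 mm. Overall, the cross-section is a single solid region. Total boundary length (outer) = 24.51 mm.

24.51 mm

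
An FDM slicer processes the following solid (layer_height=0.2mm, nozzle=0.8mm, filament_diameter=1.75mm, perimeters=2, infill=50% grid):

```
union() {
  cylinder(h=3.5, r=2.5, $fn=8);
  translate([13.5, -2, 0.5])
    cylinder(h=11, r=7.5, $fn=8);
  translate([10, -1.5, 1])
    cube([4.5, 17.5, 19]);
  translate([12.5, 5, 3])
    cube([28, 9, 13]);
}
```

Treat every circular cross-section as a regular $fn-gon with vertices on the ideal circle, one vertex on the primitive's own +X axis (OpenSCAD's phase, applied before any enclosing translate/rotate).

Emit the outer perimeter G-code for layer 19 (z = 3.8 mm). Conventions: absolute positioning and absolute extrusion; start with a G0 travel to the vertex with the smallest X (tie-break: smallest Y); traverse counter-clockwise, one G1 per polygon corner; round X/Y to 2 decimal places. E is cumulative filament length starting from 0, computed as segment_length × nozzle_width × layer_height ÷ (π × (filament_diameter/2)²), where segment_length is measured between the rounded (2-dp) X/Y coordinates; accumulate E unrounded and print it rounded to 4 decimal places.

G0 X6.00 Y-2.00 Z3.80
G1 X8.20 Y-7.30 E0.3817
G1 X13.50 Y-9.50 E0.7634
G1 X18.80 Y-7.30 E1.1452
G1 X21.00 Y-2.00 E1.5269
G1 X18.80 Y3.30 E1.9086
G1 X14.71 Y5.00 E2.2033
G1 X40.50 Y5.00 E3.9188
G1 X40.50 Y14.00 E4.5175
G1 X14.50 Y14.00 E6.2470
G1 X14.50 Y16.00 E6.3801
G1 X10.00 Y16.00 E6.6794
G1 X10.00 Y4.05 E7.4743
G1 X8.20 Y3.30 E7.6040
G1 X6.00 Y-2.00 E7.9858

At z = 3.8 mm: the cylinder does not reach this height (z outside [0, 3.5]); the r=7.5 cylinder at (13.5, -2) gives a regular 8-gon of circumradius 7.5 (constant along its height); the cube at (10, -1.5) is present — its section is the full 4.5×17.5 rectangle; the cube at (12.5, 5) is present — its section is the full 28×9 rectangle; Combining (union): the regions partially overlap (shared area 46.76 mm²), so overlapping operands fuse into one piece — 1 connected region. The outline is a single polygon with 14 vertices. Extrusion per mm of travel: 0.8 × 0.2 / (π × 0.875²) = 0.066520. Accumulating E over each segment gives final E = 7.9858.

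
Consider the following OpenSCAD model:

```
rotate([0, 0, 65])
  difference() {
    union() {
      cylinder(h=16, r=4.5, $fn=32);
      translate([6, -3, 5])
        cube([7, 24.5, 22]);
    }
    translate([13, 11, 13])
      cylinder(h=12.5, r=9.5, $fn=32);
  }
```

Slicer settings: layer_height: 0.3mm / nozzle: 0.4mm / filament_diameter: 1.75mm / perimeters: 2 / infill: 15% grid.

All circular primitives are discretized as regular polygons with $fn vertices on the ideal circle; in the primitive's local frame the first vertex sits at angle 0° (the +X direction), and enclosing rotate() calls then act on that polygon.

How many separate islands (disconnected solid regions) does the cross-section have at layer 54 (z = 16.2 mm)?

2

At z = 16.2 mm: the cylinder does not reach this height (z outside [0, 16]); the cube at (6, -3) (footprint 7×24.5) is included at this height; Combining (union): only the 7×24.5 cube at (6, -3) is present, so the union is just that shape — 1 connected region; the r=9.5 cylinder at (13, 11) contributes a regular 32-gon of circumradius 9.5; Taking the first minus the rest: starting from the result so far, the r=9.5 cylinder at (13, 11) partially overlaps it — only the 119.25 mm² overlap (of its 281.71 mm²) is removed, clipping the outline — 2 connected regions; (whole slice rotated 65° about Z — lengths, areas and connectivity unchanged). Overall, the cross-section has 2 separate islands. Island count = 2.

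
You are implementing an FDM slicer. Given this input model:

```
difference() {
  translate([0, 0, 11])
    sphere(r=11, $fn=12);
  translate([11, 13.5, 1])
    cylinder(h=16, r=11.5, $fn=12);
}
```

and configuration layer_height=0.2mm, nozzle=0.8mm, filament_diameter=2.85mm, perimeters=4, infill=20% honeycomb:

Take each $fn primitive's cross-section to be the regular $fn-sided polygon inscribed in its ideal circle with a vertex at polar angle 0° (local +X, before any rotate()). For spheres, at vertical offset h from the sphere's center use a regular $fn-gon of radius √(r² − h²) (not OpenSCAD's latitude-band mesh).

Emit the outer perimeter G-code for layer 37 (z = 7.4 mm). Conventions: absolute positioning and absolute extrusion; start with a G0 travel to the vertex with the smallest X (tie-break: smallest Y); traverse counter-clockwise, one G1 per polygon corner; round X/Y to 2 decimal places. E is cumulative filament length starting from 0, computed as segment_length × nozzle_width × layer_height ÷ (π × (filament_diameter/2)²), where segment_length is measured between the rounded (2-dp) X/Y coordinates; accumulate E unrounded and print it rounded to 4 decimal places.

At z = 7.4 mm: the r=11 sphere slices to a regular 12-gon of circumradius 10.394 (√(r²−h²) with h=3.6 from center); the r=11.5 cylinder at (11, 13.5) contributes a regular 12-gon of circumradius 11.5; After the difference (first − rest): starting from the r=11 sphere, the r=11.5 cylinder at (11, 13.5) partially overlaps it — only the 33.41 mm² overlap (of its 396.75 mm²) is removed, clipping the outline — 1 connected region. The outline is a single polygon with 14 vertices. Extrusion per mm of travel: 0.8 × 0.2 / (π × 1.425²) = 0.025081. Accumulating E over each segment gives final E = 1.6170.

G0 X-10.39 Y0.00 Z7.40
G1 X-9.00 Y-5.20 E0.1350
G1 X-5.20 Y-9.00 E0.2698
G1 X0.00 Y-10.39 E0.4048
G1 X5.20 Y-9.00 E0.5398
G1 X9.00 Y-5.20 E0.6746
G1 X10.39 Y0.00 E0.8096
G1 X9.77 Y2.33 E0.8700
G1 X5.25 Y3.54 E0.9874
G1 X1.04 Y7.75 E1.1367
G1 X0.36 Y10.30 E1.2029
G1 X0.00 Y10.39 E1.2122
G1 X-5.20 Y9.00 E1.3472
G1 X-9.00 Y5.20 E1.4820
G1 X-10.39 Y0.00 E1.6170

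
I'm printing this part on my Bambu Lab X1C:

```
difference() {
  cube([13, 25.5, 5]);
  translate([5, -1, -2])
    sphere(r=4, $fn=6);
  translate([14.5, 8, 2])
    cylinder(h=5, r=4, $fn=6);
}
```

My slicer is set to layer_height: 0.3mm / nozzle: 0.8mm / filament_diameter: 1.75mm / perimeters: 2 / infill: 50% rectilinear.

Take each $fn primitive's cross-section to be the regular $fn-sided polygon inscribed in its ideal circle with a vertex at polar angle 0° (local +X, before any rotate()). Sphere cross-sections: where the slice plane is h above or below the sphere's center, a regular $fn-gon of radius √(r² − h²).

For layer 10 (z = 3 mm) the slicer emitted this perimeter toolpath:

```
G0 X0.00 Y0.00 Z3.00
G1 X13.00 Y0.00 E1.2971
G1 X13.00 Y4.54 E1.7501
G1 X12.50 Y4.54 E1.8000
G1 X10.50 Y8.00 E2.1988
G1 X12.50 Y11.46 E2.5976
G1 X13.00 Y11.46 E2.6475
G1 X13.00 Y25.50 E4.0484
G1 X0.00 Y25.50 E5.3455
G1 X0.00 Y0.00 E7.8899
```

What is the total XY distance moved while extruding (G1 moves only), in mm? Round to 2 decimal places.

Sum the Euclidean lengths of each G1 segment: total = 79.07 mm.

79.07 mm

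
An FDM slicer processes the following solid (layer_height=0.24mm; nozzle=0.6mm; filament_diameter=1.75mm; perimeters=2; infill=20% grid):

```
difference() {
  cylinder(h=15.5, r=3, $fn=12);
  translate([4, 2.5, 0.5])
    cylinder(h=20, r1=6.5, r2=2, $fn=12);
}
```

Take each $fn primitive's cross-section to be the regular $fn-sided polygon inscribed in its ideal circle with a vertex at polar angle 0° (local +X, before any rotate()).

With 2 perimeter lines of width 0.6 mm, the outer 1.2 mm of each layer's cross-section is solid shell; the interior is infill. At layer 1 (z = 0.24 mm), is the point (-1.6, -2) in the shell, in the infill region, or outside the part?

shell

At z = 0.24 mm: the r=3 cylinder gives a regular 12-gon of circumradius 3 (constant along its height); the cone at (4, 2.5) is not intersected at this z (z outside [0.5, 20.5]); Subtracting the remaining from the first: none of the subtracted shapes is present at this height, so the r=3 cylinder is unchanged — 1 connected region. Overall, the cross-section is a single solid region. The nearest boundary edge runs (-2.60, -1.50)→(-1.50, -2.60); distance from the point to it = 0.35 mm. The point is inside the cross-section, 0.35 mm from the nearest boundary — within the 1.2 mm shell band (2 × 0.6).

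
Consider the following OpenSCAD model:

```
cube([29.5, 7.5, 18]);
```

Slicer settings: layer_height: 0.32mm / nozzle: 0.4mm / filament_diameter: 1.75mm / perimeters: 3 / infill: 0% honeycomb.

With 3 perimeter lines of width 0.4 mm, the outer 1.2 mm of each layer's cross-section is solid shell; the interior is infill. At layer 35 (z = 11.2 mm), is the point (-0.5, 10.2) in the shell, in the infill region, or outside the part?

outside

At z = 11.2 mm: the cube is present — its section is the full 29.5×7.5 rectangle. Overall, the cross-section is a single solid region. The nearest boundary edge runs (29.50, 7.50)→(0.00, 7.50); distance from the point to it = 2.75 mm. The point is not inside any of the regions above, so it lies outside the cross-section (2.75 mm from the nearest boundary).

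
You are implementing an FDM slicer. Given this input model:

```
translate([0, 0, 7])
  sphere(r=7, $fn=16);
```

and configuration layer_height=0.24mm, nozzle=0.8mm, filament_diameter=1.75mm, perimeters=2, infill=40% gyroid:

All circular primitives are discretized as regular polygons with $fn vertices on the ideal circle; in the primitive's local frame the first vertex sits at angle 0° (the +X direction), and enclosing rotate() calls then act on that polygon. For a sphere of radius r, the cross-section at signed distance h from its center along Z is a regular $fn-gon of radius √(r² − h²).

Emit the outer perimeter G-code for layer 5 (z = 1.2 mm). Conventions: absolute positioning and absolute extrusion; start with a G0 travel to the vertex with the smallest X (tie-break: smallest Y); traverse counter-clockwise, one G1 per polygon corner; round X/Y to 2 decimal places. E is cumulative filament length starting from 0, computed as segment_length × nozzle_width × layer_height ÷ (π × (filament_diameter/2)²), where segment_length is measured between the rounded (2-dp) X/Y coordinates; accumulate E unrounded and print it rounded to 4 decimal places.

At z = 1.2 mm: the sphere: section is a regular 16-gon, circumradius = √(r²−h²) = √(7²−5.8²) = 3.919. The outline is a single polygon with 16 vertices. Extrusion per mm of travel: 0.8 × 0.24 / (π × 0.875²) = 0.079824. Accumulating E over each segment gives final E = 1.9528.

G0 X-3.92 Y0.00 Z1.20
G1 X-3.62 Y-1.50 E0.1221
G1 X-2.77 Y-2.77 E0.2441
G1 X-1.50 Y-3.62 E0.3661
G1 X0.00 Y-3.92 E0.4882
G1 X1.50 Y-3.62 E0.6103
G1 X2.77 Y-2.77 E0.7323
G1 X3.62 Y-1.50 E0.8543
G1 X3.92 Y0.00 E0.9764
G1 X3.62 Y1.50 E1.0985
G1 X2.77 Y2.77 E1.2205
G1 X1.50 Y3.62 E1.3425
G1 X0.00 Y3.92 E1.4646
G1 X-1.50 Y3.62 E1.5867
G1 X-2.77 Y2.77 E1.7087
G1 X-3.62 Y1.50 E1.8307
G1 X-3.92 Y0.00 E1.9528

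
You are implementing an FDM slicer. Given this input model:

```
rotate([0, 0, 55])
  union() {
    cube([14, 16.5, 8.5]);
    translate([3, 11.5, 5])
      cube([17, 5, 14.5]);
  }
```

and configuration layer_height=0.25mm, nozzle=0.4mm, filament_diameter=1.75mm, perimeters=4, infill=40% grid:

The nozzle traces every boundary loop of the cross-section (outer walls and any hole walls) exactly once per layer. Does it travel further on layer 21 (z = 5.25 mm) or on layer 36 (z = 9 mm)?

Layer 21 (z = 5.25): the 14×16.5 cube contributes its full rectangle (perimeter 61.00 mm); the cube at (3, 11.5) is present — its section is the full 17×5 rectangle (perimeter 44.00 mm); Merging all regions: the regions partially overlap (shared area 55.00 mm²), so the edge portions inside another operand are dropped and the merged outline is re-measured after clipping — boundary = 73.00 mm; (whole slice rotated 55° about Z — lengths, areas and connectivity unchanged). So its perimeter = 73.00 mm. Layer 36 (z = 9): the cube does not reach this height (z outside [0, 8.5]); the 17×5 cube at (3, 11.5) contributes its full rectangle (perimeter 44.00 mm); Taking the union: only the 17×5 cube at (3, 11.5) is present, so the union is just that shape — boundary = 44.00 mm; (whole slice rotated 55° about Z — lengths, areas and connectivity unchanged). So its perimeter = 44.00 mm. Layer 21 is larger (73.00 vs 44.00 mm).

layer 21 (z = 5.25 mm)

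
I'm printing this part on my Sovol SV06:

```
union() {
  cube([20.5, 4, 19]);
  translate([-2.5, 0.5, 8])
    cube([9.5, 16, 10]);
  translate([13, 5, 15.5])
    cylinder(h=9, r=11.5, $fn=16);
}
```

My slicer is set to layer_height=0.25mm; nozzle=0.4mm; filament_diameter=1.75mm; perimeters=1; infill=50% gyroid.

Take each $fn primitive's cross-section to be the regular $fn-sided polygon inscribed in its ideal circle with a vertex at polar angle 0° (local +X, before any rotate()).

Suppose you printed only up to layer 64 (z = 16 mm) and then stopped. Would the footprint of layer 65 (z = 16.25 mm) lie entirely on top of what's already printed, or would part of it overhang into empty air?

entirely on top

Compare the two slices. At z = 16: the cube (footprint 20.5×4) is included at this height (area 82.00 mm²); the cube at (-2.5, 0.5) is present — its section is the full 9.5×16 rectangle (area 152.00 mm²); the r=11.5 cylinder at (13, 5) contributes a regular 16-gon of circumradius 11.5 (area = (16/2)·11.500²·sin(360°/16) = 404.88 mm²); Combining (union): the regions partially overlap — summed areas 638.88 mm² minus the doubly-counted overlap 139.83 mm² gives 499.05 mm² — area = 499.05 mm². At z = 16.25: the cube is present — its section is the full 20.5×4 rectangle (area 82.00 mm²); the cube at (-2.5, 0.5) (footprint 9.5×16) is included at this height (area 152.00 mm²); the cylinder at (13, 5): section is a regular 16-gon, circumradius r=11.5 (area = (16/2)·11.500²·sin(360°/16) = 404.88 mm²); Merging all regions: the regions partially overlap — summed areas 638.88 mm² minus the doubly-counted overlap 139.83 mm² gives 499.05 mm² — area = 499.05 mm². Checking containment: the cross-section at z = 16.25 is a subset of the cross-section at z = 16.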